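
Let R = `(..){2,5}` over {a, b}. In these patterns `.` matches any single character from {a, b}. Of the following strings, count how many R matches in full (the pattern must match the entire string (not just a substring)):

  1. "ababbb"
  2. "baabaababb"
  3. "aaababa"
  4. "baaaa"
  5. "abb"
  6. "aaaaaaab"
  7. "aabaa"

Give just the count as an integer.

1. "ababbb" → match
2. "baabaababb" → match
3. "aaababa" → no match
4. "baaaa" → no match
5. "abb" → no match
6. "aaaaaaab" → match
7. "aabaa" → no match
Total matched: 3

3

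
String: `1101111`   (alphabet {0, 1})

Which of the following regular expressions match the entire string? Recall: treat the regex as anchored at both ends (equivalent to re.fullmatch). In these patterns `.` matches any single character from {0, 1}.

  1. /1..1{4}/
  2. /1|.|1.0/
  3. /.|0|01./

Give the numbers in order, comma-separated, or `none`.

1 → match
2 → no match
3 → no match

1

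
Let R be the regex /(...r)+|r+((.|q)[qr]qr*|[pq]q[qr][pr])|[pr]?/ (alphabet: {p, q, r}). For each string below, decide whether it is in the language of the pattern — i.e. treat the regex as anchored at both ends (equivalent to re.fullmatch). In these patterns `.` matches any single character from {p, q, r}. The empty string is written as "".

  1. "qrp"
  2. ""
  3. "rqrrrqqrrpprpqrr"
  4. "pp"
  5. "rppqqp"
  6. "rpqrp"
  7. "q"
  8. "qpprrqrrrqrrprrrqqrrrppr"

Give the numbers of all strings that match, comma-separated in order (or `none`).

1 → no match
2 → match
3 → match
4 → no match
5 → no match
6 → match
7 → no match
8 → match

2, 3, 6, 8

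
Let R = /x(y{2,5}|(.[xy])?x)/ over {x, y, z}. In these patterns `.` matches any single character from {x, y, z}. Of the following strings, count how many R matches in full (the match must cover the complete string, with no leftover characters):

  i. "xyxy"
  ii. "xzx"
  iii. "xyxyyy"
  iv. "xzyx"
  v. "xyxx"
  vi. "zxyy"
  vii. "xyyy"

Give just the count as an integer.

3

i. "xyxy" → no match
ii. "xzx" → no match
iii. "xyxyyy" → no match
iv. "xzyx" → match
v. "xyxx" → match
vi. "zxyy" → no match — must start with "x"
vii. "xyyy" → match
Total matched: 3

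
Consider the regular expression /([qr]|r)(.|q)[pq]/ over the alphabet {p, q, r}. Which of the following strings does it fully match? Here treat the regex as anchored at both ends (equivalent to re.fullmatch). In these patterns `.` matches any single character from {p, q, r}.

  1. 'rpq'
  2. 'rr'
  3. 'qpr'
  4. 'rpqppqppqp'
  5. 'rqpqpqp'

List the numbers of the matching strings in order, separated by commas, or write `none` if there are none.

1

1 → match
2 → no match
3 → no match
4 → no match
5 → no match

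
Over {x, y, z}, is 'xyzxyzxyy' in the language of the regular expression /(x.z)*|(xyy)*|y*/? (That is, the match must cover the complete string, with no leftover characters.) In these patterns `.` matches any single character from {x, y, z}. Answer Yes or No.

No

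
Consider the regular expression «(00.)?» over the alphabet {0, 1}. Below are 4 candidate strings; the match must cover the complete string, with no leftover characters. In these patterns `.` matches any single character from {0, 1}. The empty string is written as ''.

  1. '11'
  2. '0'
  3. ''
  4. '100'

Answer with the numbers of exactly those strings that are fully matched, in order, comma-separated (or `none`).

3

1 → no match
2 → no match
3 → match
4 → no match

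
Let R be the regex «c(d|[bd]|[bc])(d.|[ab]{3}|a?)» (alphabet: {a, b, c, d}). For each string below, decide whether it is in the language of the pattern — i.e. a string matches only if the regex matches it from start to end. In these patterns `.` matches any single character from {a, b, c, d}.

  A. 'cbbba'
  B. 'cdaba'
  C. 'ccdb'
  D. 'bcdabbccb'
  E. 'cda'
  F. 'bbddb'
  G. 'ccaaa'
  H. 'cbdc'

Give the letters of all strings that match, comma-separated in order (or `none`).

A, B, C, E, G, H

A. 'cbbba' → match
B. 'cdaba' → match
C. 'ccdb' → match
D. 'bcdabbccb' → no match — must start with 'c'
E. 'cda' → match
F. 'bbddb' → no match — must start with 'c'
G. 'ccaaa' → match
H. 'cbdc' → match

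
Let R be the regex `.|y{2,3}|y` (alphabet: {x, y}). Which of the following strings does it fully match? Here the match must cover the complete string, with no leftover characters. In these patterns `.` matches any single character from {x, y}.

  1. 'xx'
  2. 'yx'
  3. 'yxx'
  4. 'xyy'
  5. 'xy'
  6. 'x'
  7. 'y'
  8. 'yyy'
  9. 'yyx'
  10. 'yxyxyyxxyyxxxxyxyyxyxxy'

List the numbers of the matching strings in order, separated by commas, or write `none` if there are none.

1 → no match
2 → no match
3 → no match
4 → no match
5 → no match
6 → match
7 → match
8 → match
9 → no match
10 → no match

6, 7, 8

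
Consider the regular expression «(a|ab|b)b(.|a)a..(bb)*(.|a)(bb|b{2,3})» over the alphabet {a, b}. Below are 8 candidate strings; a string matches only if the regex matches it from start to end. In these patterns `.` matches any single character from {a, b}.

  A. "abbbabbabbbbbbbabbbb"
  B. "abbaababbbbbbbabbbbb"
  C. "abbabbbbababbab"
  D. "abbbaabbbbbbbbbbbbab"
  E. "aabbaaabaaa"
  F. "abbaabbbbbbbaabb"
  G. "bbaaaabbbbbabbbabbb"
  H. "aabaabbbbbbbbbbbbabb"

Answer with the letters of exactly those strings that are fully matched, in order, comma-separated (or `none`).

none

A → no match
B → no match
C → no match
D → no match
E → no match
F → no match
G → no match
H → no match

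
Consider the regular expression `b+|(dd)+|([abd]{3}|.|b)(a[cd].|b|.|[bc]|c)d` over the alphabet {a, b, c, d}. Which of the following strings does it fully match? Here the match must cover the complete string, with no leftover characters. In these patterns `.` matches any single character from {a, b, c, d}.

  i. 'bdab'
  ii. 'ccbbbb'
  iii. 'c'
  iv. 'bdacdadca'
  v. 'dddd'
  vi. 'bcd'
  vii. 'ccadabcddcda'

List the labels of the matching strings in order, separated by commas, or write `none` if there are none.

i → no match
ii → no match
iii → no match
iv → no match
v → match
vi → match
vii → no match

v, vi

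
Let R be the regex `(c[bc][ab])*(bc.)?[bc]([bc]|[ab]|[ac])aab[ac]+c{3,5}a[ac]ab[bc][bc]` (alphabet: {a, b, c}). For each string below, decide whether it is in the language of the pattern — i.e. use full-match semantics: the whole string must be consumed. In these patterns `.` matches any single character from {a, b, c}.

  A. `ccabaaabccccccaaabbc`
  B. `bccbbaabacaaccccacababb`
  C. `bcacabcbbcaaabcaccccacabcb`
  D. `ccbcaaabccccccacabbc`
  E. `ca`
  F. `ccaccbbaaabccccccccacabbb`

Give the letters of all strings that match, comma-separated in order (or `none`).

A, D, F

A → match
B → no match
C → no match
D → match
E → no match
F → match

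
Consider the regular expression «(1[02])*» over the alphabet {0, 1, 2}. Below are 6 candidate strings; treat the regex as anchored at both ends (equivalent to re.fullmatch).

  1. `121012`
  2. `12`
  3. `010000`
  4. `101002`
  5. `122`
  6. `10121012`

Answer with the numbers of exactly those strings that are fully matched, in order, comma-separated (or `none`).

1, 2, 6

1 → match
2 → match
3 → no match
4 → no match
5 → no match
6 → match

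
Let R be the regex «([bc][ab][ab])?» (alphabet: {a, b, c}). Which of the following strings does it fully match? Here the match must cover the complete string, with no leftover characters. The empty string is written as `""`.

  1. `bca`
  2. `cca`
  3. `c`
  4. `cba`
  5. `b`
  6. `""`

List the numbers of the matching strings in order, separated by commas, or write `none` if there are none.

4, 6

1 → no match
2 → no match
3 → no match
4 → match
5 → no match
6 → match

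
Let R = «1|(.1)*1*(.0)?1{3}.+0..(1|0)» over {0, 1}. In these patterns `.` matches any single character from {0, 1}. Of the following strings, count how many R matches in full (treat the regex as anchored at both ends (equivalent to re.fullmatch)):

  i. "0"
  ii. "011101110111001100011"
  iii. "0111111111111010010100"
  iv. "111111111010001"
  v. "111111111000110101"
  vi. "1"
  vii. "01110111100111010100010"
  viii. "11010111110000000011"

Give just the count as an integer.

7

i → no match
ii → match
iii → match
iv → match
v → match
vi → match
vii → match
viii → match
Total matched: 7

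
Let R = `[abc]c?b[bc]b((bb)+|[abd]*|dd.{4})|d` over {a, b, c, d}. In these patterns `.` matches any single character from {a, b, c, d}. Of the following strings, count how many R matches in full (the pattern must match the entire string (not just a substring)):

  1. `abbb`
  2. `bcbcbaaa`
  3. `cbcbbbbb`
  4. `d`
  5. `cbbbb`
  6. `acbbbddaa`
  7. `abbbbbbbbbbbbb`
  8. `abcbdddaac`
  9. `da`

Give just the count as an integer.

8

1 → match
2 → match
3 → match
4 → match
5 → match
6 → match
7 → match
8 → match
9 → no match
Total matched: 8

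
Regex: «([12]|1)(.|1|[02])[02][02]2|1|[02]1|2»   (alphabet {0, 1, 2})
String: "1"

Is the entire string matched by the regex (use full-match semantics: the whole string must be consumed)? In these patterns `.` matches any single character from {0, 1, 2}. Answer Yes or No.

Yes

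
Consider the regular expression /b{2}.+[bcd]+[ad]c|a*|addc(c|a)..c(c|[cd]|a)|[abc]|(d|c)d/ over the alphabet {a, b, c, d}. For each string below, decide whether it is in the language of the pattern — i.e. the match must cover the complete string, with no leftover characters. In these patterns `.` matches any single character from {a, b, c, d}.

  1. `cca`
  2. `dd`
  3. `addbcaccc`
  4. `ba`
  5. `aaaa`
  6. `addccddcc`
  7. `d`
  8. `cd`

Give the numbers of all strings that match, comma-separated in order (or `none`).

1 → no match
2 → match
3 → no match
4 → no match
5 → match
6 → match
7 → no match
8 → match

2, 5, 6, 8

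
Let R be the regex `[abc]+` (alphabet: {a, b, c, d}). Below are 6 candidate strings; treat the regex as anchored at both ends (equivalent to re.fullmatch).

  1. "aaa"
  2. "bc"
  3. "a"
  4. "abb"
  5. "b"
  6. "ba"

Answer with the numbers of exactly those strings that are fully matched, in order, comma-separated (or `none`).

1, 2, 3, 4, 5, 6

1 → match
2 → match
3 → match
4 → match
5 → match
6 → match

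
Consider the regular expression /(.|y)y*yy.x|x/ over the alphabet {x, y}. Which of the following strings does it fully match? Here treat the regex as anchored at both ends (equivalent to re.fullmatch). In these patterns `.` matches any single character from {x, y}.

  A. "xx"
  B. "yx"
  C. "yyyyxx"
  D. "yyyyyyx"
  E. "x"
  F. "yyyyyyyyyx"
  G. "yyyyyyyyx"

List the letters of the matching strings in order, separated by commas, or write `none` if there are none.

A → no match
B → no match
C → match
D → match
E → match
F → match
G → match

C, D, E, F, G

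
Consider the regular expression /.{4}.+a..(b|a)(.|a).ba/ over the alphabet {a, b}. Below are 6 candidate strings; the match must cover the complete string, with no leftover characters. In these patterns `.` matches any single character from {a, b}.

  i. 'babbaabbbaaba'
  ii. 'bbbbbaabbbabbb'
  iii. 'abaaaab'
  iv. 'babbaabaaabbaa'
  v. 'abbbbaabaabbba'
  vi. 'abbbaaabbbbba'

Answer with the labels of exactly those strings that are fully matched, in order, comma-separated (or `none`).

i → match
ii → no match — must end with 'ba'
iii → no match — must end with 'ba'
iv → no match — must end with 'ba'
v → match
vi → match

i, v, vi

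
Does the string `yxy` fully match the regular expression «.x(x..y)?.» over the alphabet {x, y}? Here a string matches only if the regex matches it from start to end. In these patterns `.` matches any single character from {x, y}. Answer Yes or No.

Yes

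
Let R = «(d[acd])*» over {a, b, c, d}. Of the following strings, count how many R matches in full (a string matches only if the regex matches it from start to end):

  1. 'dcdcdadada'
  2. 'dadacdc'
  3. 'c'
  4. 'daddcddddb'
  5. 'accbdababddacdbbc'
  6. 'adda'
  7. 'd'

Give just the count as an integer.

1

1 → match
2 → no match
3 → no match
4 → no match
5 → no match
6 → no match
7 → no match
Total matched: 1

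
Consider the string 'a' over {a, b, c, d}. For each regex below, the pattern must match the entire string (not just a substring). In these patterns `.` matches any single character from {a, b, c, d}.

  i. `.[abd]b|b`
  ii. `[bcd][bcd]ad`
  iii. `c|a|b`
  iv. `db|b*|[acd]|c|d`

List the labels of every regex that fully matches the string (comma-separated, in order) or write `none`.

iii, iv

i → no match — must end with 'b'
ii → no match — must end with 'ad'
iii → match
iv → match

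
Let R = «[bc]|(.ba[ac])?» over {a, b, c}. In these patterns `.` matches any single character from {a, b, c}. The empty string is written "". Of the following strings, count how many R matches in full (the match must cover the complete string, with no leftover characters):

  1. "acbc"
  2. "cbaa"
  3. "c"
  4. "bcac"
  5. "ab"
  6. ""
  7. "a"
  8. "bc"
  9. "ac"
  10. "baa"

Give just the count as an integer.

3

1 → no match
2 → match
3 → match
4 → no match
5 → no match
6 → match
7 → no match
8 → no match
9 → no match
10 → no match
Total matched: 3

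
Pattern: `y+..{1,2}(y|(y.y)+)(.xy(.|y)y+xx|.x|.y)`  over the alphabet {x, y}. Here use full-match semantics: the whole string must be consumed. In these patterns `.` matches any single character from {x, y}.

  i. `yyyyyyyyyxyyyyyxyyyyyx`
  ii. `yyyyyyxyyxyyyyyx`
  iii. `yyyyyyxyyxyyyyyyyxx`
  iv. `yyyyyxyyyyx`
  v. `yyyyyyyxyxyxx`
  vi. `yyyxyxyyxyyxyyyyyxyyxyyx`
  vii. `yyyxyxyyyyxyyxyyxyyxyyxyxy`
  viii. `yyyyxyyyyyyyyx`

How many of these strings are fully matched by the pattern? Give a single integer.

8

i → match
ii → match
iii → match
iv. `yyyyyxyyyyx` → match
v → match
vi → match
vii → match
viii → match
Total matched: 8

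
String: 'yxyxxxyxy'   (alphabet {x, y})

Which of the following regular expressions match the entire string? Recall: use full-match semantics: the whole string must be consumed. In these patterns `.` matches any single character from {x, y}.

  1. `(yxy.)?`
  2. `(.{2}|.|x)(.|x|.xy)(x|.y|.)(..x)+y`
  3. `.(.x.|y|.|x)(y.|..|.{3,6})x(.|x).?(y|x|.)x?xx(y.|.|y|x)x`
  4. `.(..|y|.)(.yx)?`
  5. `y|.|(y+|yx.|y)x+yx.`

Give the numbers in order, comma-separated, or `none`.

5

1 → no match
2 → no match
3 → no match — must end with 'x'
4 → no match
5 → match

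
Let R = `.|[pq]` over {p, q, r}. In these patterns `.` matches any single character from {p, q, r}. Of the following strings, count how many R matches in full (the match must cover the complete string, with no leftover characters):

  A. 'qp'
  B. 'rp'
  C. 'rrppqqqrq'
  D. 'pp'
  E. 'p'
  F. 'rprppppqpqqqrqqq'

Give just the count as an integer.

1

A → no match
B → no match
C → no match
D → no match
E → match
F → no match
Total matched: 1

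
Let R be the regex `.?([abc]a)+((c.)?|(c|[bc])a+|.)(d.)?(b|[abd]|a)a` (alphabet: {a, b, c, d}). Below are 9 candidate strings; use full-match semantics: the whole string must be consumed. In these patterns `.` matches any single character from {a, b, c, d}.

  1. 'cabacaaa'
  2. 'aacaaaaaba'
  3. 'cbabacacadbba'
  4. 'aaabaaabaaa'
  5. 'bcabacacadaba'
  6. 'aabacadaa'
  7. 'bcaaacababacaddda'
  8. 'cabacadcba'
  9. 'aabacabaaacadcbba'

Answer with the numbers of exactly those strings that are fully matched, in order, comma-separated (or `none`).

1 → match
2 → match
3 → match
4 → match
5 → match
6 → match
7 → match
8 → match
9 → no match

1, 2, 3, 4, 5, 6, 7, 8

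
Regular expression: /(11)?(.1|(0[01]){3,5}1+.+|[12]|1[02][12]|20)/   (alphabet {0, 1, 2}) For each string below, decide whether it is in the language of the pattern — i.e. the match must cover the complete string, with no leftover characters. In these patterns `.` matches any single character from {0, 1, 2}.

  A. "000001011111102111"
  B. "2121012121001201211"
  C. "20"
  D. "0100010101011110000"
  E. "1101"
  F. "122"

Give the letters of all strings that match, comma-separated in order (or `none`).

A, C, E, F

A → match
B → no match
C. "20" → match
D → no match
E. "1101" → match
F. "122" → match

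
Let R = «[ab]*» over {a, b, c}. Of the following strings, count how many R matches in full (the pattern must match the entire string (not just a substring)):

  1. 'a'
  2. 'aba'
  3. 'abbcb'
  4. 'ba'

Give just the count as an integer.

1 → match
2 → match
3 → no match
4 → match
Total matched: 3

3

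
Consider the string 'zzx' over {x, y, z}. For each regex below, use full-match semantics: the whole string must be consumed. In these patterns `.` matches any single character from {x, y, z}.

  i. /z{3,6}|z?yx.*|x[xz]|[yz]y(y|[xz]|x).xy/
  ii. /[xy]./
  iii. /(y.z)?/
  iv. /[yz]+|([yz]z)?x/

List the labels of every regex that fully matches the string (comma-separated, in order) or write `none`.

iv

i → no match
ii → no match
iii → no match
iv → match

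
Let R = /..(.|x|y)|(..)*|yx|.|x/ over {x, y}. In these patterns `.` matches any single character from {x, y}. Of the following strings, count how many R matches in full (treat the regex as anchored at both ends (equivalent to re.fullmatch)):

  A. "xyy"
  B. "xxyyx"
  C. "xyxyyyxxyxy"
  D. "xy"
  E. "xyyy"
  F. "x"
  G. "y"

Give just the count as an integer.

5

A → match
B → no match
C → no match
D → match
E → match
F → match
G → match
Total matched: 5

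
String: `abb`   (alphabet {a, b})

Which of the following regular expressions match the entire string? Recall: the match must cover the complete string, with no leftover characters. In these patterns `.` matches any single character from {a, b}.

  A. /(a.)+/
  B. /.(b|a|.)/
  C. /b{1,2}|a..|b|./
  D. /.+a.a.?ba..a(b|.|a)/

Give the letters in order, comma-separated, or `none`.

A → no match
B → no match
C → match
D → no match

C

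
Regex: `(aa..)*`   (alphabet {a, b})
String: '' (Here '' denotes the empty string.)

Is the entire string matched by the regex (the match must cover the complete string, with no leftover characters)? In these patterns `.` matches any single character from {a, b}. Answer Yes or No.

Yes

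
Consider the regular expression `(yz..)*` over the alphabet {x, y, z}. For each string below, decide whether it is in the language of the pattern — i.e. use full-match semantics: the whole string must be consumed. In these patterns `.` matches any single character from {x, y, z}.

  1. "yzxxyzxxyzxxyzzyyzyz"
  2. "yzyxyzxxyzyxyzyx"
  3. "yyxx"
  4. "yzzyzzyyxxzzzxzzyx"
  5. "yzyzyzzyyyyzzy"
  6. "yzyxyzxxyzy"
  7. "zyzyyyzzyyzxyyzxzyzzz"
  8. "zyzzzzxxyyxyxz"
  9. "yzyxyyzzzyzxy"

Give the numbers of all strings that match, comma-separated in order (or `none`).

1 → match
2 → match
3. "yyxx" → no match
4 → no match
5 → no match
6. "yzyxyzxxyzy" → no match
7 → no match
8 → no match
9 → no match

1, 2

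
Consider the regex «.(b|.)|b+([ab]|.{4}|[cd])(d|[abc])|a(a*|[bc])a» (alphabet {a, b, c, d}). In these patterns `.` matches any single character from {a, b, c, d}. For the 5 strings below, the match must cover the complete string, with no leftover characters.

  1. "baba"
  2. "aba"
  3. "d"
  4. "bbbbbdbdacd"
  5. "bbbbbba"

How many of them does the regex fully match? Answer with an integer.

2

1 → no match
2 → match
3 → no match
4 → no match
5 → match
Total matched: 2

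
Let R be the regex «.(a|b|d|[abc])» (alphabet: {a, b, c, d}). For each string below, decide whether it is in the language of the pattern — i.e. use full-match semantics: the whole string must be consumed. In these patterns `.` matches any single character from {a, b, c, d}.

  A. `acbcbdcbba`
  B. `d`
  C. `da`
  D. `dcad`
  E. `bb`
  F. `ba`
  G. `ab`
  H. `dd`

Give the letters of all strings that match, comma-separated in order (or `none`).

C, E, F, G, H

A → no match
B → no match
C → match
D → no match
E → match
F → match
G → match
H → match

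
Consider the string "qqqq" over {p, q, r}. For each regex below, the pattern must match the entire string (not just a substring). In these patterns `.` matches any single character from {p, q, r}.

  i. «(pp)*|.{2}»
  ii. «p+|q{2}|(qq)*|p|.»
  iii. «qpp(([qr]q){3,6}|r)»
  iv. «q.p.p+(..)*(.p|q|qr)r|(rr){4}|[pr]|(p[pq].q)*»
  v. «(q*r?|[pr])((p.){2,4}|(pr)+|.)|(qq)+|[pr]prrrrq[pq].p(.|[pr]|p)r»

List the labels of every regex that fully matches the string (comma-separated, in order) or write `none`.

i → no match
ii → match
iii → no match — must start with "qpp"
iv → no match
v → match

ii, v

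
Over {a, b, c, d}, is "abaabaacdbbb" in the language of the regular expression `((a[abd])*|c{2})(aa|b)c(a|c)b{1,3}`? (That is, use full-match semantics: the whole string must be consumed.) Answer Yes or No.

No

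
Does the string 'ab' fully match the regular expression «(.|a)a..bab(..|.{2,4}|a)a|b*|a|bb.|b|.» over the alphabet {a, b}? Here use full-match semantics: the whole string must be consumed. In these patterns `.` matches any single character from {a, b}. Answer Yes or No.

No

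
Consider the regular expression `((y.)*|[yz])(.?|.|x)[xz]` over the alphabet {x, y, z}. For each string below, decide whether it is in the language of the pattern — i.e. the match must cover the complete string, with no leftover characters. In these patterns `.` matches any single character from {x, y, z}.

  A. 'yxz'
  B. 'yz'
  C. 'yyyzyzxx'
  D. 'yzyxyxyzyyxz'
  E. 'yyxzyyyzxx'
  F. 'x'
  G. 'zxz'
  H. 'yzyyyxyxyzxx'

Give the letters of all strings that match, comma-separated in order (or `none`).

A. 'yxz' → match
B. 'yz' → match
C. 'yyyzyzxx' → match
D. 'yzyxyxyzyyxz' → match
E. 'yyxzyyyzxx' → no match
F. 'x' → match
G. 'zxz' → match
H. 'yzyyyxyxyzxx' → match

A, B, C, D, F, G, H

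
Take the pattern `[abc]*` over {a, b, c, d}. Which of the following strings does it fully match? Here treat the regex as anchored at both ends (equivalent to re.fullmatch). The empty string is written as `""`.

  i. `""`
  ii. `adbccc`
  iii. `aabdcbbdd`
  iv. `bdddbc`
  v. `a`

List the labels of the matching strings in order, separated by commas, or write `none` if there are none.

i, v

i → match
ii → no match
iii → no match
iv → no match
v → match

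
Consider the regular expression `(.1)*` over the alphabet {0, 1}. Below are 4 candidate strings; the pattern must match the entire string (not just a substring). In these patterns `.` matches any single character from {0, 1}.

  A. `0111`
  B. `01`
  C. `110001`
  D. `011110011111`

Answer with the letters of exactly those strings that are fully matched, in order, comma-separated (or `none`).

A, B

A → match
B → match
C → no match
D → no match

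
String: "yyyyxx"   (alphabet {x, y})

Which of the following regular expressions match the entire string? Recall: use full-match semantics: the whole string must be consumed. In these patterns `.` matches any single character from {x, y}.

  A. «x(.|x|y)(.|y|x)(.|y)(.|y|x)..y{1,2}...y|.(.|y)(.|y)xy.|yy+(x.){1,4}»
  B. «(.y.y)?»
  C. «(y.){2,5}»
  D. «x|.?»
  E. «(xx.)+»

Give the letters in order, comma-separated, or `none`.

A

A → match
B → no match
C → no match
D → no match
E → no match — must start with "xx"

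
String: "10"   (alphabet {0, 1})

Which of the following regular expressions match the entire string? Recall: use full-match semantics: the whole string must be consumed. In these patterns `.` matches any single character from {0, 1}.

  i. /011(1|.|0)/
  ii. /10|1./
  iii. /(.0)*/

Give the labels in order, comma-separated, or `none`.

i → no match — must start with "011"
ii → match
iii → match

ii, iii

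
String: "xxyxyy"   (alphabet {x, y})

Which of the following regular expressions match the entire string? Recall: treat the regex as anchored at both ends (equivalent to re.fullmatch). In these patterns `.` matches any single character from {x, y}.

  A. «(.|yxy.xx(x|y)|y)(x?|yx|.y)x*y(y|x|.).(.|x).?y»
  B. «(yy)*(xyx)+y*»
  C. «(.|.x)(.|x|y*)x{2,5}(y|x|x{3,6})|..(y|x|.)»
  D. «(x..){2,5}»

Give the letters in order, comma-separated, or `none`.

A → no match
B → no match
C → no match
D → match

D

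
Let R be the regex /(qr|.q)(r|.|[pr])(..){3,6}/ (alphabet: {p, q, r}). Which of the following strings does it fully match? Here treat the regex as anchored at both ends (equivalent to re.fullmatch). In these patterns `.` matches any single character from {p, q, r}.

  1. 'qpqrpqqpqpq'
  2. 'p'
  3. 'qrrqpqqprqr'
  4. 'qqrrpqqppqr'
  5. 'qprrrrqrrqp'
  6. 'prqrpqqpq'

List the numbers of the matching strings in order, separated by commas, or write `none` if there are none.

1 → no match
2 → no match
3 → match
4 → match
5 → no match
6 → no match

3, 4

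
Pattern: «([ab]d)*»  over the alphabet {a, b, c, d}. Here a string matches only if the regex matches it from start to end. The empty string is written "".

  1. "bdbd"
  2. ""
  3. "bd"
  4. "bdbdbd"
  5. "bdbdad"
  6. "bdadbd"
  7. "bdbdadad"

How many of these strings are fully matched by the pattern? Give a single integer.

7

1 → match
2 → match
3 → match
4 → match
5 → match
6 → match
7 → match
Total matched: 7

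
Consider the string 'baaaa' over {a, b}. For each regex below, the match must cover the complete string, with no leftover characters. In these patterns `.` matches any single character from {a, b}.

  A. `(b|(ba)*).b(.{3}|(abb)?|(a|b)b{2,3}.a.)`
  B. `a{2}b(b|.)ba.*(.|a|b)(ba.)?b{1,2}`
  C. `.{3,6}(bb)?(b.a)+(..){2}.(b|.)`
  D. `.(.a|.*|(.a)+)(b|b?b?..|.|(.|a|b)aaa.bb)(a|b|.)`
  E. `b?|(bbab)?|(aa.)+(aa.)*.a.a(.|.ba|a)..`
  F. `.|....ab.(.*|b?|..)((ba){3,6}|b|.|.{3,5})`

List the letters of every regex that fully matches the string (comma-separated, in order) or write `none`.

D

A → no match
B → no match — must start with 'a'
C → no match
D → match
E → no match
F → no match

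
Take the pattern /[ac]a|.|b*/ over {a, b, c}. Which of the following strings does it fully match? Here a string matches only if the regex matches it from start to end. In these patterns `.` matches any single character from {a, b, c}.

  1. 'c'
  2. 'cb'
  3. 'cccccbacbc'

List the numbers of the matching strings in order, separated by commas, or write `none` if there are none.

1

1 → match
2 → no match
3 → no match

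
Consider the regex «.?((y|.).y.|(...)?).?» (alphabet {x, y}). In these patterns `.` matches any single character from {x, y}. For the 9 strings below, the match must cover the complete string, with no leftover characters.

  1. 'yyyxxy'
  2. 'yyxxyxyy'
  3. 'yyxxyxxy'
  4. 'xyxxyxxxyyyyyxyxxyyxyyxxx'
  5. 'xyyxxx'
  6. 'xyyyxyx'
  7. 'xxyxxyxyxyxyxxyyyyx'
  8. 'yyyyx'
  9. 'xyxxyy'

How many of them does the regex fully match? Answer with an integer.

1. 'yyyxxy' → no match
2. 'yyxxyxyy' → no match
3. 'yyxxyxxy' → no match
4 → no match
5. 'xyyxxx' → no match
6. 'xyyyxyx' → no match
7 → no match
8. 'yyyyx' → match
9. 'xyxxyy' → no match
Total matched: 1

1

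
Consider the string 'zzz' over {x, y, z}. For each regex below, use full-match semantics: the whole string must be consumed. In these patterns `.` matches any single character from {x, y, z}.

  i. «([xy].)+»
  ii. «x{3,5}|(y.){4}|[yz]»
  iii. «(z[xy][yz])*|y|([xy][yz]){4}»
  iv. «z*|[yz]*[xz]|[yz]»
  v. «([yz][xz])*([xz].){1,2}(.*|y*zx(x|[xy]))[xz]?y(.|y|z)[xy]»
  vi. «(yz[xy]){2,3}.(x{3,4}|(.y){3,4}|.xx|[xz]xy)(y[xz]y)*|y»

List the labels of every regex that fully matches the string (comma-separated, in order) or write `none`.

i → no match
ii → no match
iii → no match
iv → match
v → no match
vi → no match

iv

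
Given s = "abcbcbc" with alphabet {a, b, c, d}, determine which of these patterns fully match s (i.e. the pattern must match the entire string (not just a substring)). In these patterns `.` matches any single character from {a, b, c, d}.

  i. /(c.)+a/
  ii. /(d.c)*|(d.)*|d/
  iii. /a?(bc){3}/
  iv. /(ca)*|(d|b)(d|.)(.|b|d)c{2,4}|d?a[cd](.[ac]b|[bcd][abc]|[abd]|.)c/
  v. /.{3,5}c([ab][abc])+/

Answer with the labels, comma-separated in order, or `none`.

iii, v

i → no match — must start with "c"
ii → no match
iii → match
iv → no match
v → match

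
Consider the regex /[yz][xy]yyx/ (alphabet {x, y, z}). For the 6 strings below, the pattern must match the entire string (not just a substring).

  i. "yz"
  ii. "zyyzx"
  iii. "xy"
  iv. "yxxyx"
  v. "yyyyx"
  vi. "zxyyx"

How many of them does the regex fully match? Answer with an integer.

2

i → no match — must end with "yyx"
ii → no match — must end with "yyx"
iii → no match — must end with "yyx"
iv → no match — must end with "yyx"
v → match
vi → match
Total matched: 2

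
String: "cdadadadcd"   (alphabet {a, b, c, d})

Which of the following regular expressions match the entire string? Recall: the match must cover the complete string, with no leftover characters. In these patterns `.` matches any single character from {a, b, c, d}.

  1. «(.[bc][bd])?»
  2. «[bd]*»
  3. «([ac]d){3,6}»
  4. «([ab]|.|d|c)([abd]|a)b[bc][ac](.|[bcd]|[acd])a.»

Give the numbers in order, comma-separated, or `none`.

1 → no match
2 → no match
3 → match
4 → no match

3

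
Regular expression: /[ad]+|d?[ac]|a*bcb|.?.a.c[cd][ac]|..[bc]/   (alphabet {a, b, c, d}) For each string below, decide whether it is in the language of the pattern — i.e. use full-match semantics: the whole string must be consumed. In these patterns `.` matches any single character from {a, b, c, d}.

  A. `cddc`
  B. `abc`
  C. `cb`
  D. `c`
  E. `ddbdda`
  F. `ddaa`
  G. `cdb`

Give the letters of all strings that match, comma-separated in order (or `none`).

B, D, F, G

A → no match
B → match
C → no match
D → match
E → no match
F → match
G → match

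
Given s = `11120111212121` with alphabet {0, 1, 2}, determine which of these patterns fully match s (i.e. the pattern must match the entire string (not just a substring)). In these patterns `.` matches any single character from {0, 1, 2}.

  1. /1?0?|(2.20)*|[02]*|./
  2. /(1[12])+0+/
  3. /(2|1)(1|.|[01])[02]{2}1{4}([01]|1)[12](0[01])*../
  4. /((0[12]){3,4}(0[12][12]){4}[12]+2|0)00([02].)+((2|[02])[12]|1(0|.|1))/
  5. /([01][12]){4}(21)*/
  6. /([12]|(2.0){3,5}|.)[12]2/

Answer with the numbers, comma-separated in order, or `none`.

1 → no match
2 → no match — must end with `0`
3 → no match
4 → no match — must start with `0`
5 → match
6 → no match — must end with `2`

5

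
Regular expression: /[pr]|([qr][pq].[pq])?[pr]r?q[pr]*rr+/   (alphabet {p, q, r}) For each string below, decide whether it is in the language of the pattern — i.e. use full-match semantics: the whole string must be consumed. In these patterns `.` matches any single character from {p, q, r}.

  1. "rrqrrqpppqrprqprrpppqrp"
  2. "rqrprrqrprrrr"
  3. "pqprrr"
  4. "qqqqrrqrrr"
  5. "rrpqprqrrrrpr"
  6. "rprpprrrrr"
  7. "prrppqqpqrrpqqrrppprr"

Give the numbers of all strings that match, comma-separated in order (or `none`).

1 → no match
2 → match
3 → match
4 → match
5 → no match
6 → no match
7 → no match

2, 3, 4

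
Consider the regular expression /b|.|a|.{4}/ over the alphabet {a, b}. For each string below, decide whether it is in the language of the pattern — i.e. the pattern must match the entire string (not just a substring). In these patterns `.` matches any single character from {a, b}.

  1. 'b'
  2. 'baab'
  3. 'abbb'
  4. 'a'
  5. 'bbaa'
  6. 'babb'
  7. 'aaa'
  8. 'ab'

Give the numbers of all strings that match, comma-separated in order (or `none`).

1. 'b' → match
2. 'baab' → match
3. 'abbb' → match
4. 'a' → match
5. 'bbaa' → match
6. 'babb' → match
7. 'aaa' → no match
8. 'ab' → no match

1, 2, 3, 4, 5, 6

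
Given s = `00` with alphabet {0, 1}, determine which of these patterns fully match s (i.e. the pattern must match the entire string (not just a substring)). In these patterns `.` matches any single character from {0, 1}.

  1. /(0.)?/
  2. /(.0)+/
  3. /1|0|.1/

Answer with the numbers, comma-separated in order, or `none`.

1 → match
2 → match
3 → no match

1, 2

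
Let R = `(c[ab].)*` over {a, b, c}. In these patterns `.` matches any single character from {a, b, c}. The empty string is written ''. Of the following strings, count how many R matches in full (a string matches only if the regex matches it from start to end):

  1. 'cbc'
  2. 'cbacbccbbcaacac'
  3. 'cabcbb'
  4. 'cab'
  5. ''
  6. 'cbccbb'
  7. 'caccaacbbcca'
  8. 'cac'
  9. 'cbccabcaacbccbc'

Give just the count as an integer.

8

1 → match
2 → match
3 → match
4 → match
5 → match
6 → match
7 → no match
8 → match
9 → match
Total matched: 8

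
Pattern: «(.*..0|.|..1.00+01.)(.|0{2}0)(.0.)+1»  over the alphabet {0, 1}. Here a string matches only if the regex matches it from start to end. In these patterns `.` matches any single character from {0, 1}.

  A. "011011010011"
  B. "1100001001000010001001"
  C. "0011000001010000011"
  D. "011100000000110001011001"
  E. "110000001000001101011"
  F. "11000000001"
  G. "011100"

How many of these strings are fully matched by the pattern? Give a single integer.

5

A → match
B → match
C → match
D → match
E → no match
F → match
G → no match — must end with "1"
Total matched: 5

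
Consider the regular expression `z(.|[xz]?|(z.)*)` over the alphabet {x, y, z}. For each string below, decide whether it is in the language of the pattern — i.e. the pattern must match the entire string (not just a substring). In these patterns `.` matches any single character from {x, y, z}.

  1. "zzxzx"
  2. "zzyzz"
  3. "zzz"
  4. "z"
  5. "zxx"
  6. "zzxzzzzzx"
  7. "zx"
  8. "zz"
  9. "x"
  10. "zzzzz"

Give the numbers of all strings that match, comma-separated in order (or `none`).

1, 2, 3, 4, 6, 7, 8, 10

1 → match
2 → match
3 → match
4 → match
5 → no match
6 → match
7 → match
8 → match
9 → no match — must start with "z"
10 → match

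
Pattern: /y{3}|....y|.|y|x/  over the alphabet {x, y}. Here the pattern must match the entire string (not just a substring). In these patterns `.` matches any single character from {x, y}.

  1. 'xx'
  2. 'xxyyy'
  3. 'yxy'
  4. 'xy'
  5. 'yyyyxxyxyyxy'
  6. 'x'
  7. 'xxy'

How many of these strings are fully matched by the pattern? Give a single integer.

1. 'xx' → no match
2. 'xxyyy' → match
3. 'yxy' → no match
4. 'xy' → no match
5. 'yyyyxxyxyyxy' → no match
6. 'x' → match
7. 'xxy' → no match
Total matched: 2

2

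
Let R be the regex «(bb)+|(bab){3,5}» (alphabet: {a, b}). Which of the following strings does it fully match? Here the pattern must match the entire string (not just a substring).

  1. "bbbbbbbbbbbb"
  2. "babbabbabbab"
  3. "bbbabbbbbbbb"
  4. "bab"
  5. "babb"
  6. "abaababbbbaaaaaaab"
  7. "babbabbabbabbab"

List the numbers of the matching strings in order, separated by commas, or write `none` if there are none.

1 → match
2 → match
3 → no match
4 → no match
5 → no match
6 → no match
7 → match

1, 2, 7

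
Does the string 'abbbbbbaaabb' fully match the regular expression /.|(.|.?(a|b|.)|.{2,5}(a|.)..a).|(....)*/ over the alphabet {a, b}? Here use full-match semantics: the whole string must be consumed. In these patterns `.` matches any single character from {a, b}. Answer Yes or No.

Yes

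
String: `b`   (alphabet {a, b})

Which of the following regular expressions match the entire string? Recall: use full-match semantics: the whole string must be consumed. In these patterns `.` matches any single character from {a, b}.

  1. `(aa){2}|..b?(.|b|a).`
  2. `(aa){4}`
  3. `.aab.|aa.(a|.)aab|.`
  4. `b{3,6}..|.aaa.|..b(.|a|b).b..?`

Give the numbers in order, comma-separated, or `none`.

1 → no match
2 → no match — must start with `aa`
3 → match
4 → no match

3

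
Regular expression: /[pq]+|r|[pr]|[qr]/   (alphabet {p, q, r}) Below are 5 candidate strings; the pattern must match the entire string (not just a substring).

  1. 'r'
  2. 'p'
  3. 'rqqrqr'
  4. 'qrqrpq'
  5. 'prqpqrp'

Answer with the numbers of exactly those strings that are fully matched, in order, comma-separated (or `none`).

1, 2

1 → match
2 → match
3 → no match
4 → no match
5 → no match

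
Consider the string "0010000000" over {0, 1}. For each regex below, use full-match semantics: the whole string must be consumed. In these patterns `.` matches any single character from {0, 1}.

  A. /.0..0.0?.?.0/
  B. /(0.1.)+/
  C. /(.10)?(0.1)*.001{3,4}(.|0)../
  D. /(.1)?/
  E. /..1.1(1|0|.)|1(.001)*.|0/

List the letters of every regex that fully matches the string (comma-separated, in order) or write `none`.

A

A → match
B → no match
C → no match
D → no match
E → no match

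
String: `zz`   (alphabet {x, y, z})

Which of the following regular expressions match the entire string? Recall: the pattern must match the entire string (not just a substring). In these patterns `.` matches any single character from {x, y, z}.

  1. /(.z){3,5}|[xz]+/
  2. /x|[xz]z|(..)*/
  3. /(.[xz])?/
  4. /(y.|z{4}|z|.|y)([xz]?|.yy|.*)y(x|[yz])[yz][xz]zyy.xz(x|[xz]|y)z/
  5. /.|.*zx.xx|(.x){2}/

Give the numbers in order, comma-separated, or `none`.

1, 2, 3

1 → match
2 → match
3 → match
4 → no match
5 → no match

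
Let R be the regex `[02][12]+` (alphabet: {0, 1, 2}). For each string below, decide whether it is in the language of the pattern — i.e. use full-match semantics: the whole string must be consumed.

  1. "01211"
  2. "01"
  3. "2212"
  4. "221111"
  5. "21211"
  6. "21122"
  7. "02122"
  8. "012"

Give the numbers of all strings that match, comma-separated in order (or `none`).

1 → match
2 → match
3 → match
4 → match
5 → match
6 → match
7 → match
8 → match

1, 2, 3, 4, 5, 6, 7, 8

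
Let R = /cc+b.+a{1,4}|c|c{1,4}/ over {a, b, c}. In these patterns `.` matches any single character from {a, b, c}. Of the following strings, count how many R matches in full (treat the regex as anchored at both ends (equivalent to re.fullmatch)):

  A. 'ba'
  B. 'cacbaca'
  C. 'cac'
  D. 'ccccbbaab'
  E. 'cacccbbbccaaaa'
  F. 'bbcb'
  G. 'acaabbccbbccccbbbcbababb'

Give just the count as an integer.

0

A. 'ba' → no match
B. 'cacbaca' → no match
C. 'cac' → no match
D. 'ccccbbaab' → no match
E → no match
F. 'bbcb' → no match
G → no match
Total matched: 0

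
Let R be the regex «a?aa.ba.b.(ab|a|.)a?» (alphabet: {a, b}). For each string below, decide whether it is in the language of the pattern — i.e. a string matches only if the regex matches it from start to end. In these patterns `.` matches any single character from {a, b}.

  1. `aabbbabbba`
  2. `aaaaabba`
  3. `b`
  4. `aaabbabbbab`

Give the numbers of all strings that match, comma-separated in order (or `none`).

4

1. `aabbbabbba` → no match
2. `aaaaabba` → no match
3. `b` → no match
4. `aaabbabbbab` → match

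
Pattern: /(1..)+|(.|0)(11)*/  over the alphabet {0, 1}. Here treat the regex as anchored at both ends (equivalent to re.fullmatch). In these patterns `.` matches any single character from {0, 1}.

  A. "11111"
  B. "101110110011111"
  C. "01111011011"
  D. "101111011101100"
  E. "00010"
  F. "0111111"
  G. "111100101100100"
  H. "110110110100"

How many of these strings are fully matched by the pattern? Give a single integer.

A → match
B → no match
C → no match
D → no match
E → no match
F → match
G → match
H → match
Total matched: 4

4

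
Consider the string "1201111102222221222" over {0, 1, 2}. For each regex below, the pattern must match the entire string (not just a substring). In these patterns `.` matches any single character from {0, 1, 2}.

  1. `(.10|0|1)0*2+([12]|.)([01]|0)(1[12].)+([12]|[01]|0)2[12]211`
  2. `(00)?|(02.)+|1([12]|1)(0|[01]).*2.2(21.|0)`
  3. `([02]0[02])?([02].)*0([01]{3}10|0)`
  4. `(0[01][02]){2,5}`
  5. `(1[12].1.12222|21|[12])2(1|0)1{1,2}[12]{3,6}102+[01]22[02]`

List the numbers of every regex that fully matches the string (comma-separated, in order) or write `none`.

5

1 → no match — must end with "211"
2 → no match
3 → no match
4 → no match — must start with "0"
5 → match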